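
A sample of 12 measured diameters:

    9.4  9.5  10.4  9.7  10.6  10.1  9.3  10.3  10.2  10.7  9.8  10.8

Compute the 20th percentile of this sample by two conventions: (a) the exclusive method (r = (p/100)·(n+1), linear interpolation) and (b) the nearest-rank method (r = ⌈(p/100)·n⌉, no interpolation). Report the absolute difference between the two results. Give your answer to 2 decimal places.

Sorted: 9.3, 9.4, 9.5, 9.7, 9.8, 10.1, 10.2, 10.3, 10.4, 10.6, 10.7, 10.8.
n = 12.
(a) r = 2.6; between ranks 2 (9.4) and 3 (9.5): 9.46.
(b) the nearest-rank method: rank 3 → 9.5.
|9.46 − 9.5| = 0.04.

0.04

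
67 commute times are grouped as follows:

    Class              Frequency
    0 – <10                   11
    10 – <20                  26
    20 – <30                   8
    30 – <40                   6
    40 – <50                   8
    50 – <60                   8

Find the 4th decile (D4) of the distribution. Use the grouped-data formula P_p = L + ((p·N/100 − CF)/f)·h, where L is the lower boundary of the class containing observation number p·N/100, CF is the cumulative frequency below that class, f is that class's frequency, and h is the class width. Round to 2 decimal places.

16.08

N = 67; target position k = 40/100 · 67 = 26.8.
Cumulative frequencies: 11, 37, 45, 51, 59, 67.
Observation 26.8 falls in the class 10 – <20.
L = 10, CF = 11, f = 26, h = 10.
P40 = 10 + ((26.8 − 11)/26)·10 = 10 + 6.07692 = 16.0769.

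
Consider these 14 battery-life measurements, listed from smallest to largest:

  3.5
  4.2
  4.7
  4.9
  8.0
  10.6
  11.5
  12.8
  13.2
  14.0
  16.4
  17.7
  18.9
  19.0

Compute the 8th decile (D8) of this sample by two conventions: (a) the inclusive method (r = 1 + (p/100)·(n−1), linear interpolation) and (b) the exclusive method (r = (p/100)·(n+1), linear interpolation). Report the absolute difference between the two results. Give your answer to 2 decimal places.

n = 14.
(a) r = 11.4; between ranks 11 (16.4) and 12 (17.7): 16.92.
(b) r = 12 → value at rank 12 = 17.7.
|16.92 − 17.7| = 0.78.

0.78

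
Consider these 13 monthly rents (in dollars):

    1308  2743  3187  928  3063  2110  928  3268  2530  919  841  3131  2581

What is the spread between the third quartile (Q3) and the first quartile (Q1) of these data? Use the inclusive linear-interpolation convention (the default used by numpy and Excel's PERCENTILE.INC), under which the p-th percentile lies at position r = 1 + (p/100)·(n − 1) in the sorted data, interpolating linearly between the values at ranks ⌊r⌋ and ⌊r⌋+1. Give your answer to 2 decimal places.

Sorted: 841, 919, 928, 928, 1308, 2110, 2530, 2581, 2743, 3063, 3131, 3187, 3268.
n = 13.
P25: r = 4 (integer) → 928.
P75: r = 10 (integer) → 3063.
Difference: 3063 − 928 = 2135.

2135.00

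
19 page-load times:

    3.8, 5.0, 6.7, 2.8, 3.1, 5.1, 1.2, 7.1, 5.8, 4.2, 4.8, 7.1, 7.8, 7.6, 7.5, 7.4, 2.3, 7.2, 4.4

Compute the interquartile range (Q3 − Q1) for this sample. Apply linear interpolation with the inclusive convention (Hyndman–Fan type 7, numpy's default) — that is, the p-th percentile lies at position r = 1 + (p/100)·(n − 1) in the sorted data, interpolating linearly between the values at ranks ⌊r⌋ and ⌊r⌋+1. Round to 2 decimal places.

Sorted: 1.2, 2.3, 2.8, 3.1, 3.8, 4.2, 4.4, 4.8, 5.0, 5.1, 5.8, 6.7, 7.1, 7.1, 7.2, 7.4, 7.5, 7.6, 7.8.
n = 19.
P25: r = 5.5; ranks 5–6 are 3.8, 4.2; interpolating gives 4.
P75: r = 14.5; ranks 14–15 are 7.1, 7.2; interpolating gives 7.15.
Difference: 7.15 − 4 = 3.15.

3.15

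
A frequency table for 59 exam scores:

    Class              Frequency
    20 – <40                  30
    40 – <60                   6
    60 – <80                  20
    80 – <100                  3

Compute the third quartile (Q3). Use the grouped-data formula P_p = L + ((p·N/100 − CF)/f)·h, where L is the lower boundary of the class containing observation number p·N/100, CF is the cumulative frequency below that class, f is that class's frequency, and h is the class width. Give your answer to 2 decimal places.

N = 59; target position k = 75/100 · 59 = 44.25.
Cumulative frequencies: 30, 36, 56, 59.
Observation 44.25 falls in the class 60 – <80.
L = 60, CF = 36, f = 20, h = 20.
P75 = 60 + ((44.25 − 36)/20)·20 = 60 + 8.25 = 68.25.

68.25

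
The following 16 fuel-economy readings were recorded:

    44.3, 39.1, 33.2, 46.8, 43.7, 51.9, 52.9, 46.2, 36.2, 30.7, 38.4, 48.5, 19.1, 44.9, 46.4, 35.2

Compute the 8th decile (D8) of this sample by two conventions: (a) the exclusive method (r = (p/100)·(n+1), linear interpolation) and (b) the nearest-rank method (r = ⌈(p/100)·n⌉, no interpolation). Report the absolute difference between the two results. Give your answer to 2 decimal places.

1.02

Sorted: 19.1, 30.7, 33.2, 35.2, 36.2, 38.4, 39.1, 43.7, 44.3, 44.9, 46.2, 46.4, 46.8, 48.5, 51.9, 52.9.
n = 16.
(a) r = 13.6; between ranks 13 (46.8) and 14 (48.5): 47.82.
(b) the nearest-rank method: rank 13 → 46.8.
|47.82 − 46.8| = 1.02.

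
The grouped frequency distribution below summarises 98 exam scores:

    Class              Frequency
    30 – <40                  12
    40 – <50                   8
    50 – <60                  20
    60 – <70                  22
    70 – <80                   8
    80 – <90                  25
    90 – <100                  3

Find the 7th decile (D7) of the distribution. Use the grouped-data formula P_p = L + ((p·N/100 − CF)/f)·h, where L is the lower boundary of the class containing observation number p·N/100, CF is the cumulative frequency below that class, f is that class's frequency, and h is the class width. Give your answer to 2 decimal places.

N = 98; target position k = 70/100 · 98 = 68.6.
Cumulative frequencies: 12, 20, 40, 62, 70, 95, 98.
Observation 68.6 falls in the class 70 – <80.
L = 70, CF = 62, f = 8, h = 10.
P70 = 70 + ((68.6 − 62)/8)·10 = 70 + 8.25 = 78.25.

78.25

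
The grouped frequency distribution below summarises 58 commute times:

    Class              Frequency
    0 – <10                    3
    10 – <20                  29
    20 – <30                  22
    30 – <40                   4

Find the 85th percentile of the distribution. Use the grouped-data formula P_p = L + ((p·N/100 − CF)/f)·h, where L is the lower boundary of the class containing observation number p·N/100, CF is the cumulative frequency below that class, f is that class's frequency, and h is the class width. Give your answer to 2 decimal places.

27.86

N = 58; target position k = 85/100 · 58 = 49.3.
Cumulative frequencies: 3, 32, 54, 58.
Observation 49.3 falls in the class 20 – <30.
L = 20, CF = 32, f = 22, h = 10.
P85 = 20 + ((49.3 − 32)/22)·10 = 20 + 7.86364 = 27.8636.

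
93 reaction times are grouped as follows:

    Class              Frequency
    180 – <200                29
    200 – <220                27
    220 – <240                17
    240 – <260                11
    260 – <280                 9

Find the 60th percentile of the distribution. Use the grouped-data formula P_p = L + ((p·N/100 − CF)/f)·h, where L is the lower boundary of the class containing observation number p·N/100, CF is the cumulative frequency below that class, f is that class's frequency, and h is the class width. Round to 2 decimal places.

219.85

N = 93; target position k = 60/100 · 93 = 55.8.
Cumulative frequencies: 29, 56, 73, 84, 93.
Observation 55.8 falls in the class 200 – <220.
L = 200, CF = 29, f = 27, h = 20.
P60 = 200 + ((55.8 − 29)/27)·20 = 200 + 19.8519 = 219.852.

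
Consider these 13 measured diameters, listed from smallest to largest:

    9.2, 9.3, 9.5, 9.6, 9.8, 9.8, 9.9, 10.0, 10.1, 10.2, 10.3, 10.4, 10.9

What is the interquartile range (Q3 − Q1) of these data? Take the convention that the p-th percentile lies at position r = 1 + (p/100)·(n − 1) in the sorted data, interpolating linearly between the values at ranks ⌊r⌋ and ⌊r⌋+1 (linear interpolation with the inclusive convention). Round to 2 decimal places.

0.60

n = 13.
P25: r = 4 (integer) → 9.6.
P75: r = 10 (integer) → 10.2.
Difference: 10.2 − 9.6 = 0.6.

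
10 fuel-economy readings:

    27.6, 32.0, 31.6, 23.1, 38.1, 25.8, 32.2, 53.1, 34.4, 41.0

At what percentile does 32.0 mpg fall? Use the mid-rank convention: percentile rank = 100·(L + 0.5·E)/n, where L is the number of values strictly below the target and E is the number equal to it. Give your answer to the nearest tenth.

45.0

Sorted: 23.1, 25.8, 27.6, 31.6, 32.0, 32.2, 34.4, 38.1, 41.0, 53.1.
Count below 32.0: L = 4; count equal: E = 1; n = 10.
Percentile rank = 100·(4 + 0.5·1)/10 = 100·4.5/10 = 45.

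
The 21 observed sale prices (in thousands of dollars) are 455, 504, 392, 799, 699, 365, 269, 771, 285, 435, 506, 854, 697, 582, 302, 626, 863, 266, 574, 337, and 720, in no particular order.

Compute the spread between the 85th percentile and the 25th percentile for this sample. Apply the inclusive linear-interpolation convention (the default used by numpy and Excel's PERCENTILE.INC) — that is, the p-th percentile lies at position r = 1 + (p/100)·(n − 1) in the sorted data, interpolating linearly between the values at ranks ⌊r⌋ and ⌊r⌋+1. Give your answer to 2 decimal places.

Sorted: 266, 269, 285, 302, 337, 365, 392, 435, 455, 504, 506, 574, 582, 626, 697, 699, 720, 771, 799, 854, 863.
n = 21.
P25: r = 6 (integer) → 365.
P85: r = 18 (integer) → 771.
Difference: 771 − 365 = 406.

406.00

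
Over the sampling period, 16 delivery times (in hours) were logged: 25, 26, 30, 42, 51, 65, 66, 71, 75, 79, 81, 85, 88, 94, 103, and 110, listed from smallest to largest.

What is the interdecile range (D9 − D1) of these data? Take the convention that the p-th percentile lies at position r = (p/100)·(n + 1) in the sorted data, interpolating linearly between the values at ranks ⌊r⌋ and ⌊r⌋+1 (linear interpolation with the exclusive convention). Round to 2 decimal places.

n = 16.
P10: r = 1.7; ranks 1–2 are 25, 26; interpolating gives 25.7.
P90: r = 15.3; ranks 15–16 are 103, 110; interpolating gives 105.1.
Difference: 105.1 − 25.7 = 79.4.

79.40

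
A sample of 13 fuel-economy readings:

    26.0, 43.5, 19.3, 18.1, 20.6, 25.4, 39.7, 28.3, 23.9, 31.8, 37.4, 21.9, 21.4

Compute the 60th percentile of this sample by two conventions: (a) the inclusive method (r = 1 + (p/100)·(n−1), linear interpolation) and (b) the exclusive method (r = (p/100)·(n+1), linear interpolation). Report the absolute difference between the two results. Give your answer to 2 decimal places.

0.46

Sorted: 18.1, 19.3, 20.6, 21.4, 21.9, 23.9, 25.4, 26.0, 28.3, 31.8, 37.4, 39.7, 43.5.
n = 13.
(a) r = 8.2; between ranks 8 (26.0) and 9 (28.3): 26.46.
(b) r = 8.4; between ranks 8 (26.0) and 9 (28.3): 26.92.
|26.46 − 26.92| = 0.46.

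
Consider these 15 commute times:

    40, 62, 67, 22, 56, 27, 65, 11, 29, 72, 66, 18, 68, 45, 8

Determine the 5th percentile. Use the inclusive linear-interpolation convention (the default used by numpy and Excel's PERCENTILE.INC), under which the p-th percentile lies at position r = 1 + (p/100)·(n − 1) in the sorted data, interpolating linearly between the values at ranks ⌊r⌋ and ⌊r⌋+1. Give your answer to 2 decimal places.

Sorted: 8, 11, 18, 22, 27, 29, 40, 45, 56, 62, 65, 66, 67, 68, 72.
n = 15.
r = 1 + (5/100)·(15 − 1) = 1 + 0.7 = 1.7.
Rank 1 is 8 and rank 2 is 11.
Interpolate: 8 + 0.7·(11 − 8) = 8 + 0.7·3 = 10.1.

10.10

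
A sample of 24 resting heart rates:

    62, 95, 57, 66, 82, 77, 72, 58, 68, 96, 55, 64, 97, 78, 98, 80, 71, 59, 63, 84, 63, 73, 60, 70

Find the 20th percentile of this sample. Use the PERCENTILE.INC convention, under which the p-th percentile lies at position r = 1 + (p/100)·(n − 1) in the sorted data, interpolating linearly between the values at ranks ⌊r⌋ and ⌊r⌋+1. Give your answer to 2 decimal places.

61.20

Sorted: 55, 57, 58, 59, 60, 62, 63, 63, 64, 66, 68, 70, 71, 72, 73, 77, 78, 80, 82, 84, 95, 96, 97, 98.
n = 24.
r = 1 + (20/100)·(24 − 1) = 1 + 4.6 = 5.6.
Rank 5 is 60 and rank 6 is 62.
Interpolate: 60 + 0.6·(62 − 60) = 60 + 0.6·2 = 61.2.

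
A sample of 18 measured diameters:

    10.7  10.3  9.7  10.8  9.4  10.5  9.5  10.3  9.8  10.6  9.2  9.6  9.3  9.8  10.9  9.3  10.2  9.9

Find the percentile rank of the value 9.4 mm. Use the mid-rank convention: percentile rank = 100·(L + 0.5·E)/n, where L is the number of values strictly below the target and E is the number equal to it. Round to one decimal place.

Sorted: 9.2, 9.3, 9.3, 9.4, 9.5, 9.6, 9.7, 9.8, 9.8, 9.9, 10.2, 10.3, 10.3, 10.5, 10.6, 10.7, 10.8, 10.9.
Count below 9.4: L = 3; count equal: E = 1; n = 18.
Percentile rank = 100·(3 + 0.5·1)/18 = 100·3.5/18 = 19.44.

19.4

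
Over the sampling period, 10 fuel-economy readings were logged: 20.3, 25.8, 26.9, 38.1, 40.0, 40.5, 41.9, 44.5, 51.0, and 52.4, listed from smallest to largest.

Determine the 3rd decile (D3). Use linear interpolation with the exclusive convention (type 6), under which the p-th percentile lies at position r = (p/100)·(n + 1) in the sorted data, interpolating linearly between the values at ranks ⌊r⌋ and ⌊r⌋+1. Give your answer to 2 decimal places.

n = 10.
r = (30/100)·(10 + 1) = 3.3.
Rank 3 is 26.9 and rank 4 is 38.1.
Interpolate: 26.9 + 0.3·(38.1 − 26.9) = 26.9 + 0.3·11.2 = 30.26.

30.26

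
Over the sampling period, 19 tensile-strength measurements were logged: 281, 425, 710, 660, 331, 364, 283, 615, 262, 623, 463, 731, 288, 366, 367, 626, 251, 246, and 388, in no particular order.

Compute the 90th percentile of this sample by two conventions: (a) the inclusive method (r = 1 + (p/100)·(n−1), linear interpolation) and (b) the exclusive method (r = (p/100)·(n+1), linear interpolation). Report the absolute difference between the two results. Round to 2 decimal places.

40.00

Sorted: 246, 251, 262, 281, 283, 288, 331, 364, 366, 367, 388, 425, 463, 615, 623, 626, 660, 710, 731.
n = 19.
(a) r = 17.2; between ranks 17 (660) and 18 (710): 670.
(b) r = 18 → value at rank 18 = 710.
|670 − 710| = 40.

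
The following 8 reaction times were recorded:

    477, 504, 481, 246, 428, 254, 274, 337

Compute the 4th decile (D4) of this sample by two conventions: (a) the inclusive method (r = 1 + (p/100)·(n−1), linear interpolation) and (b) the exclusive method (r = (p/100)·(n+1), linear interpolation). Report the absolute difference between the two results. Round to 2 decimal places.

12.60

Sorted: 246, 254, 274, 337, 428, 477, 481, 504.
n = 8.
(a) r = 3.8; between ranks 3 (274) and 4 (337): 324.4.
(b) r = 3.6; between ranks 3 (274) and 4 (337): 311.8.
|324.4 − 311.8| = 12.6.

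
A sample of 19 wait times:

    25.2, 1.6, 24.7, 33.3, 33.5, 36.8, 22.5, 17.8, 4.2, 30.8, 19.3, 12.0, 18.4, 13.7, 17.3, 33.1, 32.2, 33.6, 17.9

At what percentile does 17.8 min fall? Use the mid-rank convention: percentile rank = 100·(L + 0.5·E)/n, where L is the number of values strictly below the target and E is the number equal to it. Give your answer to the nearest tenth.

28.9

Sorted: 1.6, 4.2, 12.0, 13.7, 17.3, 17.8, 17.9, 18.4, 19.3, 22.5, 24.7, 25.2, 30.8, 32.2, 33.1, 33.3, 33.5, 33.6, 36.8.
Count below 17.8: L = 5; count equal: E = 1; n = 19.
Percentile rank = 100·(5 + 0.5·1)/19 = 100·5.5/19 = 28.95.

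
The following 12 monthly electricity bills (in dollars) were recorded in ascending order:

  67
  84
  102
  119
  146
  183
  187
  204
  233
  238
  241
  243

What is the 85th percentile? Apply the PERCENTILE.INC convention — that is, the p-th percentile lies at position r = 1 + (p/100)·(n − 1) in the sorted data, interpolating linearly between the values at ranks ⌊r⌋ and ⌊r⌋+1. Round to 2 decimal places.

n = 12.
r = 1 + (85/100)·(12 − 1) = 1 + 9.35 = 10.35.
Rank 10 is 238 and rank 11 is 241.
Interpolate: 238 + 0.35·(241 − 238) = 238 + 0.35·3 = 239.05.

239.05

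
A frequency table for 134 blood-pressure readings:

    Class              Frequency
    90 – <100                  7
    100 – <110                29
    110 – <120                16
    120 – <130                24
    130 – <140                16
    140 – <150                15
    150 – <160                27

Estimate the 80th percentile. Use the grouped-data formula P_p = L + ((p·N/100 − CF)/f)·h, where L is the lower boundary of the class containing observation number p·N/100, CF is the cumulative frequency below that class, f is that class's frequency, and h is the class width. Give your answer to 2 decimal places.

N = 134; target position k = 80/100 · 134 = 107.2.
Cumulative frequencies: 7, 36, 52, 76, 92, 107, 134.
Observation 107.2 falls in the class 150 – <160.
L = 150, CF = 107, f = 27, h = 10.
P80 = 150 + ((107.2 − 107)/27)·10 = 150 + 0.0740741 = 150.074.

150.07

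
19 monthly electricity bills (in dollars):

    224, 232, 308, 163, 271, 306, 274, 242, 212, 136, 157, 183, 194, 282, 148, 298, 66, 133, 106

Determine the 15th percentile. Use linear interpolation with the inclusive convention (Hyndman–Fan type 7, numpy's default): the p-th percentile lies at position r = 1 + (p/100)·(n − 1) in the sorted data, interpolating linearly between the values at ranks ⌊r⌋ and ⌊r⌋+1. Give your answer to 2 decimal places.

Sorted: 66, 106, 133, 136, 148, 157, 163, 183, 194, 212, 224, 232, 242, 271, 274, 282, 298, 306, 308.
n = 19.
r = 1 + (15/100)·(19 − 1) = 1 + 2.7 = 3.7.
Rank 3 is 133 and rank 4 is 136.
Interpolate: 133 + 0.7·(136 − 133) = 133 + 0.7·3 = 135.1.

135.10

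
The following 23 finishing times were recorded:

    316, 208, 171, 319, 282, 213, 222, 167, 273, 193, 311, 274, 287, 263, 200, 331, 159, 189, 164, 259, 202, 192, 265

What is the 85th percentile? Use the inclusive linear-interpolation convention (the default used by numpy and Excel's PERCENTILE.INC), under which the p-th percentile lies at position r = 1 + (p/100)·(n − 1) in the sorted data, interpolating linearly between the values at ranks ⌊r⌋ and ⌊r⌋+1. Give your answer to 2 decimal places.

303.80

Sorted: 159, 164, 167, 171, 189, 192, 193, 200, 202, 208, 213, 222, 259, 263, 265, 273, 274, 282, 287, 311, 316, 319, 331.
n = 23.
r = 1 + (85/100)·(23 − 1) = 1 + 18.7 = 19.7.
Rank 19 is 287 and rank 20 is 311.
Interpolate: 287 + 0.7·(311 − 287) = 287 + 0.7·24 = 303.8.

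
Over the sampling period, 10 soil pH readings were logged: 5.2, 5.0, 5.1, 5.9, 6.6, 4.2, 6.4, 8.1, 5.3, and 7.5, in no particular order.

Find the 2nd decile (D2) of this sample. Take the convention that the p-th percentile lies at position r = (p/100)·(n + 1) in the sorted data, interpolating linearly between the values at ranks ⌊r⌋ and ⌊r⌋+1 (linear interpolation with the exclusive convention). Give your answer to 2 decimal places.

5.02

Sorted: 4.2, 5.0, 5.1, 5.2, 5.3, 5.9, 6.4, 6.6, 7.5, 8.1.
n = 10.
r = (20/100)·(10 + 1) = 2.2.
Rank 2 is 5.0 and rank 3 is 5.1.
Interpolate: 5.0 + 0.2·(5.1 − 5.0) = 5.0 + 0.2·0.1 = 5.02.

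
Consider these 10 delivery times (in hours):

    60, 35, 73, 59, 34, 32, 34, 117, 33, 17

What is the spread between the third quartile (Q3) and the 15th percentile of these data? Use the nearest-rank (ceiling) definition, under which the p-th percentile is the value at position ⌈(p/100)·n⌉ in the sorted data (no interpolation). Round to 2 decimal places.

28.00

Sorted: 17, 32, 33, 34, 34, 35, 59, 60, 73, 117.
n = 10.
P15: rank ⌈15/100·10⌉ = 2 → 32.
P75: rank ⌈75/100·10⌉ = 8 → 60.
Difference: 60 − 32 = 28.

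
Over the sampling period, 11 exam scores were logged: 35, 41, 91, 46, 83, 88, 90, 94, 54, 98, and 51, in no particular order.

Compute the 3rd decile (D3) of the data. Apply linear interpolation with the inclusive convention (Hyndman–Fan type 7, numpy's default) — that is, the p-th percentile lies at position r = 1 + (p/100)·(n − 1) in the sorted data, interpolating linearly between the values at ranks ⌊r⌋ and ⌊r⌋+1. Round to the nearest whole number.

Sorted: 35, 41, 46, 51, 54, 83, 88, 90, 91, 94, 98.
n = 11.
r = 1 + (30/100)·(11 − 1) = 1 + 3 = 4.
r is an integer, so P30 is the value at rank 4: 51.

51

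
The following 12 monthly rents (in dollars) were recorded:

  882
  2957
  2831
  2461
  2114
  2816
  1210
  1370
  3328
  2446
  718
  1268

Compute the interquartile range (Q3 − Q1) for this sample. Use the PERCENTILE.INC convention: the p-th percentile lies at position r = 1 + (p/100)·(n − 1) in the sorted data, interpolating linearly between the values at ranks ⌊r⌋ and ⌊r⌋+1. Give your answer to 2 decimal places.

1566.25

Sorted: 718, 882, 1210, 1268, 1370, 2114, 2446, 2461, 2816, 2831, 2957, 3328.
n = 12.
P25: r = 3.75; ranks 3–4 are 1210, 1268; interpolating gives 1253.5.
P75: r = 9.25; ranks 9–10 are 2816, 2831; interpolating gives 2819.75.
Difference: 2819.75 − 1253.5 = 1566.25.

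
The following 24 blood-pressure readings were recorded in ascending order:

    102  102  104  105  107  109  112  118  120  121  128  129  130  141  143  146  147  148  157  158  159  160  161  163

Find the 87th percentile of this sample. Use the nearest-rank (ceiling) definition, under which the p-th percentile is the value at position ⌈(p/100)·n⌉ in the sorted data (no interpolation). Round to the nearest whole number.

159

n = 24.
Position = ⌈87/100 · 24⌉ = ⌈20.88⌉ = 21.
The value at rank 21 is 159.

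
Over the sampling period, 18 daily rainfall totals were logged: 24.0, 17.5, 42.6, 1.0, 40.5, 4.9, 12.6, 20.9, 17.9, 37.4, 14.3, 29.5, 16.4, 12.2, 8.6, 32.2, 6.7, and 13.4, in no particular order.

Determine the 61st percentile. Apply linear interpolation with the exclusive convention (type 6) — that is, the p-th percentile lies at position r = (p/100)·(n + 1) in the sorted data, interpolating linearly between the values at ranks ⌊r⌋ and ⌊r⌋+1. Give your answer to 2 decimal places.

19.67

Sorted: 1.0, 4.9, 6.7, 8.6, 12.2, 12.6, 13.4, 14.3, 16.4, 17.5, 17.9, 20.9, 24.0, 29.5, 32.2, 37.4, 40.5, 42.6.
n = 18.
r = (61/100)·(18 + 1) = 11.59.
Rank 11 is 17.9 and rank 12 is 20.9.
Interpolate: 17.9 + 0.59·(20.9 − 17.9) = 17.9 + 0.59·3 = 19.67.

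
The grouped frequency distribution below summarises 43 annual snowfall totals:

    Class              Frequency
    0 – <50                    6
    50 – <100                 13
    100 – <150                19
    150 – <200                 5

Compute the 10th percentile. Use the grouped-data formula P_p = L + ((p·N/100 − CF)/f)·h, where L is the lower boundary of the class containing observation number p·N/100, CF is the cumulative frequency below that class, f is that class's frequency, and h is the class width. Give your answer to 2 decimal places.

35.83

N = 43; target position k = 10/100 · 43 = 4.3.
Cumulative frequencies: 6, 19, 38, 43.
Observation 4.3 falls in the class 0 – <50.
L = 0, CF = 0, f = 6, h = 50.
P10 = 0 + ((4.3 − 0)/6)·50 = 0 + 35.8333 = 35.8333.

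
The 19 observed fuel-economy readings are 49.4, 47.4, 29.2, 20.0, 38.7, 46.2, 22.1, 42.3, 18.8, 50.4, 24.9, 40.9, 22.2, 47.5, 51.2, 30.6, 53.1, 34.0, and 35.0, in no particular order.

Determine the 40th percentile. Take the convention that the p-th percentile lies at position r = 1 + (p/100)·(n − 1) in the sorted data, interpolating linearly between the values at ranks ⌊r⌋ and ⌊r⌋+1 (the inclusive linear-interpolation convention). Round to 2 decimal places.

34.20

Sorted: 18.8, 20.0, 22.1, 22.2, 24.9, 29.2, 30.6, 34.0, 35.0, 38.7, 40.9, 42.3, 46.2, 47.4, 47.5, 49.4, 50.4, 51.2, 53.1.
n = 19.
r = 1 + (40/100)·(19 − 1) = 1 + 7.2 = 8.2.
Rank 8 is 34.0 and rank 9 is 35.0.
Interpolate: 34.0 + 0.2·(35.0 − 34.0) = 34.0 + 0.2·1 = 34.2.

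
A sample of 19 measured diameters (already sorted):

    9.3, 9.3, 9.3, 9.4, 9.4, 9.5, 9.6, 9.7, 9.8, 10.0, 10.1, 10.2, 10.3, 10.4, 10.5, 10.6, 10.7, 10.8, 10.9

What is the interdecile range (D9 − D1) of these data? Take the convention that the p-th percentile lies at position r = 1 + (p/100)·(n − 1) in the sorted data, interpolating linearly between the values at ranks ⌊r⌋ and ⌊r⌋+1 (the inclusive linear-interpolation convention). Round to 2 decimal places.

n = 19.
P10: r = 2.8; ranks 2–3 are 9.3, 9.3; interpolating gives 9.3.
P90: r = 17.2; ranks 17–18 are 10.7, 10.8; interpolating gives 10.72.
Difference: 10.72 − 9.3 = 1.42.

1.42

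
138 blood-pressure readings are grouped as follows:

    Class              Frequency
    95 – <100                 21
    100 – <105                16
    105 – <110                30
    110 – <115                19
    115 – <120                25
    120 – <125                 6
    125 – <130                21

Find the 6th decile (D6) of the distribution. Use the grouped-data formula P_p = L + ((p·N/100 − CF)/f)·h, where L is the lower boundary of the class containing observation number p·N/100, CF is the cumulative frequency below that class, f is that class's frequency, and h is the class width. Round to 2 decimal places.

N = 138; target position k = 60/100 · 138 = 82.8.
Cumulative frequencies: 21, 37, 67, 86, 111, 117, 138.
Observation 82.8 falls in the class 110 – <115.
L = 110, CF = 67, f = 19, h = 5.
P60 = 110 + ((82.8 − 67)/19)·5 = 110 + 4.15789 = 114.158.

114.16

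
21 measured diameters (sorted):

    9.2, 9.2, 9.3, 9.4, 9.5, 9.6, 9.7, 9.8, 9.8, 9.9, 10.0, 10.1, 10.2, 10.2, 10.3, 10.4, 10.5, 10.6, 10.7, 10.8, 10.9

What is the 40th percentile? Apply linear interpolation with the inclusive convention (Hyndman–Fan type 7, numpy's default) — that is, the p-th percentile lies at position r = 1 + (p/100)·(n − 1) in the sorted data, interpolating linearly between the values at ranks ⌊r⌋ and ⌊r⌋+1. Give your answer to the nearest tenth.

9.8

n = 21.
r = 1 + (40/100)·(21 − 1) = 1 + 8 = 9.
r is an integer, so P40 is the value at rank 9: 9.8.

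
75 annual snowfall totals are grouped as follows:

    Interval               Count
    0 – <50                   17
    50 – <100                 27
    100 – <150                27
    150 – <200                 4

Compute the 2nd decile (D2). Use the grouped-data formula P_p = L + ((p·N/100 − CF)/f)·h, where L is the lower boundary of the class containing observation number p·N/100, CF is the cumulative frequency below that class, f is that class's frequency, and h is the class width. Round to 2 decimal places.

44.12

N = 75; target position k = 20/100 · 75 = 15.
Cumulative frequencies: 17, 44, 71, 75.
Observation 15 falls in the class 0 – <50.
L = 0, CF = 0, f = 17, h = 50.
P20 = 0 + ((15 − 0)/17)·50 = 0 + 44.1176 = 44.1176.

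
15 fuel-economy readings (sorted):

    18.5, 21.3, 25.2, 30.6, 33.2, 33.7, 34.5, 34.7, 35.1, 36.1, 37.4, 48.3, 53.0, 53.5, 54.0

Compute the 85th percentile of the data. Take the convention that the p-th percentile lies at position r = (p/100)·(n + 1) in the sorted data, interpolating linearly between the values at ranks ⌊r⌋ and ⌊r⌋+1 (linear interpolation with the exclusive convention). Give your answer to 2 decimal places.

n = 15.
r = (85/100)·(15 + 1) = 13.6.
Rank 13 is 53.0 and rank 14 is 53.5.
Interpolate: 53.0 + 0.6·(53.5 − 53.0) = 53.0 + 0.6·0.5 = 53.3.

53.30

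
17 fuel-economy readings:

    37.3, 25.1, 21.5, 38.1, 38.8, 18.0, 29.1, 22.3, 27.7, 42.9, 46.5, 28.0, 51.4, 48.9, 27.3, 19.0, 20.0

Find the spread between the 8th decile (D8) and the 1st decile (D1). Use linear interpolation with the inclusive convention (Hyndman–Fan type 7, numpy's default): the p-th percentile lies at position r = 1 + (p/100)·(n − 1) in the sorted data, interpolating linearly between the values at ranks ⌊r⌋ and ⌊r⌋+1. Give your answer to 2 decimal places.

22.48

Sorted: 18.0, 19.0, 20.0, 21.5, 22.3, 25.1, 27.3, 27.7, 28.0, 29.1, 37.3, 38.1, 38.8, 42.9, 46.5, 48.9, 51.4.
n = 17.
P10: r = 2.6; ranks 2–3 are 19.0, 20.0; interpolating gives 19.6.
P80: r = 13.8; ranks 13–14 are 38.8, 42.9; interpolating gives 42.08.
Difference: 42.08 − 19.6 = 22.48.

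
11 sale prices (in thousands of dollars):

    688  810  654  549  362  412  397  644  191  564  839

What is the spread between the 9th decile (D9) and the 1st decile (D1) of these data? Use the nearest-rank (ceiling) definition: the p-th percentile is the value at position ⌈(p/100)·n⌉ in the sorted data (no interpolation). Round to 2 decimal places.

448.00

Sorted: 191, 362, 397, 412, 549, 564, 644, 654, 688, 810, 839.
n = 11.
P10: rank ⌈10/100·11⌉ = 2 → 362.
P90: rank ⌈90/100·11⌉ = 10 → 810.
Difference: 810 − 362 = 448.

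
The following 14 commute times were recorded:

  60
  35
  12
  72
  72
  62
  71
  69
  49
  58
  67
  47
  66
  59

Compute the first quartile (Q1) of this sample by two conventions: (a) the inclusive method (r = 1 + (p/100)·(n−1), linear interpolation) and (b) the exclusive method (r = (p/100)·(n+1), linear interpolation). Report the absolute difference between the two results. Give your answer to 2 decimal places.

2.75

Sorted: 12, 35, 47, 49, 58, 59, 60, 62, 66, 67, 69, 71, 72, 72.
n = 14.
(a) r = 4.25; between ranks 4 (49) and 5 (58): 51.25.
(b) r = 3.75; between ranks 3 (47) and 4 (49): 48.5.
|51.25 − 48.5| = 2.75.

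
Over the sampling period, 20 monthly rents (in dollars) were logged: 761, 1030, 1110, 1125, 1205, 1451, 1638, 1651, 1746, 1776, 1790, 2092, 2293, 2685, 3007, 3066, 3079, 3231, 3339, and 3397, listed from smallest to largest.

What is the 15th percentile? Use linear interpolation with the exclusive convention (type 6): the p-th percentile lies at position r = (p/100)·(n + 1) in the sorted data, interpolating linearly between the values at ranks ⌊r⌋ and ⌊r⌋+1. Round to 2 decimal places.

n = 20.
r = (15/100)·(20 + 1) = 3.15.
Rank 3 is 1110 and rank 4 is 1125.
Interpolate: 1110 + 0.15·(1125 − 1110) = 1110 + 0.15·15 = 1112.25.

1112.25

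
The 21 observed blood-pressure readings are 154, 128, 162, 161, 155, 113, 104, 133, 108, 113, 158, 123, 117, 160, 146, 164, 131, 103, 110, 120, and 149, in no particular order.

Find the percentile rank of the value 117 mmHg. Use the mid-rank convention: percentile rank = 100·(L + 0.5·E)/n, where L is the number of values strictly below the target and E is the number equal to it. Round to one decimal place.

Sorted: 103, 104, 108, 110, 113, 113, 117, 120, 123, 128, 131, 133, 146, 149, 154, 155, 158, 160, 161, 162, 164.
Count below 117: L = 6; count equal: E = 1; n = 21.
Percentile rank = 100·(6 + 0.5·1)/21 = 100·6.5/21 = 30.95.

31.0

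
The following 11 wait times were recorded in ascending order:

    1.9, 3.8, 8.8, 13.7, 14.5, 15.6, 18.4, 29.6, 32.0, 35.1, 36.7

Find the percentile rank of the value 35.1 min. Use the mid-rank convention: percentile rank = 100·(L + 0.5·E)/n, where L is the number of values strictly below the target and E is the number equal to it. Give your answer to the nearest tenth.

86.4

Count below 35.1: L = 9; count equal: E = 1; n = 11.
Percentile rank = 100·(9 + 0.5·1)/11 = 100·9.5/11 = 86.36.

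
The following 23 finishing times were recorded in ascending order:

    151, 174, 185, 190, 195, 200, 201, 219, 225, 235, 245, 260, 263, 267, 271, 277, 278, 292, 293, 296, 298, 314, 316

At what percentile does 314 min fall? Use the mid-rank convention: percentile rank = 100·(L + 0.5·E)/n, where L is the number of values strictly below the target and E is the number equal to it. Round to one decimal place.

93.5

Count below 314: L = 21; count equal: E = 1; n = 23.
Percentile rank = 100·(21 + 0.5·1)/23 = 100·21.5/23 = 93.48.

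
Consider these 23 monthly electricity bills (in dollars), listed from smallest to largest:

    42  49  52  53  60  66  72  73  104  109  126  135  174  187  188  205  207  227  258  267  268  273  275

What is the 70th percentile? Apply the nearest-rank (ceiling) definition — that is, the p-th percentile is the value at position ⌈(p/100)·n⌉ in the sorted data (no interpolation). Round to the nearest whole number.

207

n = 23.
Position = ⌈70/100 · 23⌉ = ⌈16.1⌉ = 17.
The value at rank 17 is 207.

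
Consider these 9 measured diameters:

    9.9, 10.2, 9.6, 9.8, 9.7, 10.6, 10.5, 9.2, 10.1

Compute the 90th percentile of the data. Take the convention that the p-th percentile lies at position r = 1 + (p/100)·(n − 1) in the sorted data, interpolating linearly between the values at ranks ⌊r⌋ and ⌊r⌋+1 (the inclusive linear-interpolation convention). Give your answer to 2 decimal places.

Sorted: 9.2, 9.6, 9.7, 9.8, 9.9, 10.1, 10.2, 10.5, 10.6.
n = 9.
r = 1 + (90/100)·(9 − 1) = 1 + 7.2 = 8.2.
Rank 8 is 10.5 and rank 9 is 10.6.
Interpolate: 10.5 + 0.2·(10.6 − 10.5) = 10.5 + 0.2·0.1 = 10.52.

10.52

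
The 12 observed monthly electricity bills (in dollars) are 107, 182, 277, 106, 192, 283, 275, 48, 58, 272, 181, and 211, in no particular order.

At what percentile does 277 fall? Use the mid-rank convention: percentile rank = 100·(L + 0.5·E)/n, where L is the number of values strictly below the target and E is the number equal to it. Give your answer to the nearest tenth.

Sorted: 48, 58, 106, 107, 181, 182, 192, 211, 272, 275, 277, 283.
Count below 277: L = 10; count equal: E = 1; n = 12.
Percentile rank = 100·(10 + 0.5·1)/12 = 100·10.5/12 = 87.5.

87.5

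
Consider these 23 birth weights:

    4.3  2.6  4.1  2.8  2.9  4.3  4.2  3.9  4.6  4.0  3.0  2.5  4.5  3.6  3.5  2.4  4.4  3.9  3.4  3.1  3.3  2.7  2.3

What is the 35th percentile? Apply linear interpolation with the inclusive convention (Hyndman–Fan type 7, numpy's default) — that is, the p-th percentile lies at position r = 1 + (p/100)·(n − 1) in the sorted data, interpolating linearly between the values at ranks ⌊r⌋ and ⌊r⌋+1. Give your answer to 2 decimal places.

Sorted: 2.3, 2.4, 2.5, 2.6, 2.7, 2.8, 2.9, 3.0, 3.1, 3.3, 3.4, 3.5, 3.6, 3.9, 3.9, 4.0, 4.1, 4.2, 4.3, 4.3, 4.4, 4.5, 4.6.
n = 23.
r = 1 + (35/100)·(23 − 1) = 1 + 7.7 = 8.7.
Rank 8 is 3.0 and rank 9 is 3.1.
Interpolate: 3.0 + 0.7·(3.1 − 3.0) = 3.0 + 0.7·0.1 = 3.07.

3.07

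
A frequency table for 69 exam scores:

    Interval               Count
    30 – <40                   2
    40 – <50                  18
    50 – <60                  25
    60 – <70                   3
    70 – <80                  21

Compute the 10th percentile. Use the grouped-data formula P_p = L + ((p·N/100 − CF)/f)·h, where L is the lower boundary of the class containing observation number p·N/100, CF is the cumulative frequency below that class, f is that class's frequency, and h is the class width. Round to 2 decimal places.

42.72

N = 69; target position k = 10/100 · 69 = 6.9.
Cumulative frequencies: 2, 20, 45, 48, 69.
Observation 6.9 falls in the class 40 – <50.
L = 40, CF = 2, f = 18, h = 10.
P10 = 40 + ((6.9 − 2)/18)·10 = 40 + 2.72222 = 42.7222.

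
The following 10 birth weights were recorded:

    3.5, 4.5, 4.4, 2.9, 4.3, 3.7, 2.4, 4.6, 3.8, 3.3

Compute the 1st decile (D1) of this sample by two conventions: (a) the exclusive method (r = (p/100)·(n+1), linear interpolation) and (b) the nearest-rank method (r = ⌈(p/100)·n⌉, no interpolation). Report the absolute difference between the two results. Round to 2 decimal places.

Sorted: 2.4, 2.9, 3.3, 3.5, 3.7, 3.8, 4.3, 4.4, 4.5, 4.6.
n = 10.
(a) r = 1.1; between ranks 1 (2.4) and 2 (2.9): 2.45.
(b) the nearest-rank method: rank 1 → 2.4.
|2.45 − 2.4| = 0.05.

0.05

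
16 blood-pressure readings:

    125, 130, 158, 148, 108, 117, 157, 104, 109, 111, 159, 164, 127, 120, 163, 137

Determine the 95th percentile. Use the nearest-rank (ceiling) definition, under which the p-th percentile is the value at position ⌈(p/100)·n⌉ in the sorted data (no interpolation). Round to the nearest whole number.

Sorted: 104, 108, 109, 111, 117, 120, 125, 127, 130, 137, 148, 157, 158, 159, 163, 164.
n = 16.
Position = ⌈95/100 · 16⌉ = ⌈15.2⌉ = 16.
The value at rank 16 is 164.

164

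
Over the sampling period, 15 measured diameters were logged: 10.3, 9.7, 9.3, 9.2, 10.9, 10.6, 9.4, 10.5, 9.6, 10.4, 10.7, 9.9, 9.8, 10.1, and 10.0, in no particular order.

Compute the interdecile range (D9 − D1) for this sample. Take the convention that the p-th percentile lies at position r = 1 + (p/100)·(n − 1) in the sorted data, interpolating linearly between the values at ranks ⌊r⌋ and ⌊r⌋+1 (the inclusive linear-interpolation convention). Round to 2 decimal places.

1.32

Sorted: 9.2, 9.3, 9.4, 9.6, 9.7, 9.8, 9.9, 10.0, 10.1, 10.3, 10.4, 10.5, 10.6, 10.7, 10.9.
n = 15.
P10: r = 2.4; ranks 2–3 are 9.3, 9.4; interpolating gives 9.34.
P90: r = 13.6; ranks 13–14 are 10.6, 10.7; interpolating gives 10.66.
Difference: 10.66 − 9.34 = 1.32.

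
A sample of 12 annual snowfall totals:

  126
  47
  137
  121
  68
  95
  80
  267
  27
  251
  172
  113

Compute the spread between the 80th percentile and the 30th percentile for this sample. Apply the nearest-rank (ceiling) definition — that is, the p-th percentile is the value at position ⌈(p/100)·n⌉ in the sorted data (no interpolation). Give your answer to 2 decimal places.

Sorted: 27, 47, 68, 80, 95, 113, 121, 126, 137, 172, 251, 267.
n = 12.
P30: rank ⌈30/100·12⌉ = 4 → 80.
P80: rank ⌈80/100·12⌉ = 10 → 172.
Difference: 172 − 80 = 92.

92.00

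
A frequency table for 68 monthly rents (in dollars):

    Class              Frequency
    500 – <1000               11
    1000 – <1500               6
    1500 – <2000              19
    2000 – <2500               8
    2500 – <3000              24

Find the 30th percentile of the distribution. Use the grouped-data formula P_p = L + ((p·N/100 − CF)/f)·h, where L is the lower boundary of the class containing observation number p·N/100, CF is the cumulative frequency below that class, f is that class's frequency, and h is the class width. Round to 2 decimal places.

1589.47

N = 68; target position k = 30/100 · 68 = 20.4.
Cumulative frequencies: 11, 17, 36, 44, 68.
Observation 20.4 falls in the class 1500 – <2000.
L = 1500, CF = 17, f = 19, h = 500.
P30 = 1500 + ((20.4 − 17)/19)·500 = 1500 + 89.4737 = 1589.47.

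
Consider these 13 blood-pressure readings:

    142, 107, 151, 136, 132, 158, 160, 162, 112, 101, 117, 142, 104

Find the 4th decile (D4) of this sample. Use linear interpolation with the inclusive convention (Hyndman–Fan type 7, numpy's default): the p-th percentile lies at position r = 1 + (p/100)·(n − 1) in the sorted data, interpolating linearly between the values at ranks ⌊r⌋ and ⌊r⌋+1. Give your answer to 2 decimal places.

Sorted: 101, 104, 107, 112, 117, 132, 136, 142, 142, 151, 158, 160, 162.
n = 13.
r = 1 + (40/100)·(13 − 1) = 1 + 4.8 = 5.8.
Rank 5 is 117 and rank 6 is 132.
Interpolate: 117 + 0.8·(132 − 117) = 117 + 0.8·15 = 129.

129.00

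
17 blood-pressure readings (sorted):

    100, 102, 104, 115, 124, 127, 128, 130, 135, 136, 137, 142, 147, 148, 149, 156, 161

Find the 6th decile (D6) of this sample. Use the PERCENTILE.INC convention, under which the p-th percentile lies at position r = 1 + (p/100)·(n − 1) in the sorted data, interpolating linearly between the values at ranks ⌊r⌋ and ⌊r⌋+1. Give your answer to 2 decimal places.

n = 17.
r = 1 + (60/100)·(17 − 1) = 1 + 9.6 = 10.6.
Rank 10 is 136 and rank 11 is 137.
Interpolate: 136 + 0.6·(137 − 136) = 136 + 0.6·1 = 136.6.

136.60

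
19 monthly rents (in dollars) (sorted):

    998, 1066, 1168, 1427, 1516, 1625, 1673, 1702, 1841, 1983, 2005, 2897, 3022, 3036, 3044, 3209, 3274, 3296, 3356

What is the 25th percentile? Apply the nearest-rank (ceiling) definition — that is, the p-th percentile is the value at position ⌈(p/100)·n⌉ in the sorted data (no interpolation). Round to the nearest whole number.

1516

n = 19.
Position = ⌈25/100 · 19⌉ = ⌈4.75⌉ = 5.
The value at rank 5 is 1516.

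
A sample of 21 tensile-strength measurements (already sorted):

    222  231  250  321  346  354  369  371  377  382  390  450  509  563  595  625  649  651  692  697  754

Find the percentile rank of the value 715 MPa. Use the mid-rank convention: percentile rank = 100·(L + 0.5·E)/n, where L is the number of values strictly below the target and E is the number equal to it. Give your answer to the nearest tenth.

Count below 715: L = 20; count equal: E = 0; n = 21.
Percentile rank = 100·(20 + 0.5·0)/21 = 100·20/21 = 95.24.

95.2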